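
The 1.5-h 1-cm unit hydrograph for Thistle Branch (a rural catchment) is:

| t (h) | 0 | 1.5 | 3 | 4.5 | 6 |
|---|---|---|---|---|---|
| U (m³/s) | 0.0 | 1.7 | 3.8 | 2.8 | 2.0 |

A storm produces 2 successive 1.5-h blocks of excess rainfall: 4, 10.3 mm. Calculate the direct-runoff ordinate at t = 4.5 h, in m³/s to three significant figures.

Q ≈ 5.03 m³/s

By discrete convolution, Q_j = Σ (P_i / 10 mm) · U_{j−i}.
At t = 4.5 h (j=3): Q = (4/10)·2.8 + (10.3/10)·3.8 = 5.03 m³/s.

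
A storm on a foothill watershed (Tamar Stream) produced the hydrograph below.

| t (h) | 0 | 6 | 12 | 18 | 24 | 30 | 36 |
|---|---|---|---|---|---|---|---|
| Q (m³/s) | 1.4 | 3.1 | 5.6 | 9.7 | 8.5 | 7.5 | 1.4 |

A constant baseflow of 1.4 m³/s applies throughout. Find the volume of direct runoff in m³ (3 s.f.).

V ≈ 5.92 × 10^5 m³

Direct-runoff ordinates (Q − Q_b): 0.0, 1.7, 4.2, 8.3, 7.1, 6.1, 0.0 m³/s.
ΣQ_DR = 27.40 m³/s.
With Δt = 6 h = 21600 s, V = ΣQ_DR · Δt = 27.40 × 21600 = 5.92 × 10^5 m³.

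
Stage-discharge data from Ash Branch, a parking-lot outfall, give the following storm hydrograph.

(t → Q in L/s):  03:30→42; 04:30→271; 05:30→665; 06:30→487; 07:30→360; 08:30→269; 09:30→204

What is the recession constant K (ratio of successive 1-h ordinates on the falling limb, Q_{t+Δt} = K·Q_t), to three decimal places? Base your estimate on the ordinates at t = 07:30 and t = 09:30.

Using the recession-limb readings at t = 07:30 and t = 09:30: Q falls from 360 to 204 L/s over 2 intervals.
K = (Q₂/Q₁)^(1/2) = (204/360)^(1/2) = 0.753.

K ≈ 0.753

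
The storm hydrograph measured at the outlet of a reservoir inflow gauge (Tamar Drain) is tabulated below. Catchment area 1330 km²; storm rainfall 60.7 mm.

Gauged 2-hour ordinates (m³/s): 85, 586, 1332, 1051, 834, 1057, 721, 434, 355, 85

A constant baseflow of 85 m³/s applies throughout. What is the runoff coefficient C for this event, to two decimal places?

C ≈ 0.51

ΣQ_DR = 5690 m³/s; V = ΣQ_DR·Δt = 4.097 × 10^7 m³.
Runoff depth d = V / A = 30.80 mm.
C = d / P = 30.80 / 60.7 = 0.51.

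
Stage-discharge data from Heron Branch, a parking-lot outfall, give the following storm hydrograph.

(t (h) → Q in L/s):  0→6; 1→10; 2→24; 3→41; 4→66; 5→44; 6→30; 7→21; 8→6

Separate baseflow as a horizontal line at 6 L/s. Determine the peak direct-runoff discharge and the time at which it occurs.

Q_p = 60.0 L/s at t = 4 h

Subtracting baseflow gives direct-runoff ordinates: 0.0, 4.0, 18.0, 35.0, 60.0, 38.0, 24.0, 15.0, 0.0 L/s.
The maximum is 60.0 L/s, occurring at the reading for t = 4 h.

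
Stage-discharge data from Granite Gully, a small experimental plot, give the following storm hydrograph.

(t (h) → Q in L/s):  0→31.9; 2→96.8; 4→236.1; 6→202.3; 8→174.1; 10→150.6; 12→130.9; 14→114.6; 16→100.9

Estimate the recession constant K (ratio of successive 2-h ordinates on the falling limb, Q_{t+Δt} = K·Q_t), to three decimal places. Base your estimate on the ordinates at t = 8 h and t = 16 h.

K ≈ 0.873

Using the recession-limb readings at t = 8 h and t = 16 h: Q falls from 174.1 to 100.9 L/s over 4 intervals.
K = (Q₂/Q₁)^(1/4) = (100.9/174.1)^(1/4) = 0.873.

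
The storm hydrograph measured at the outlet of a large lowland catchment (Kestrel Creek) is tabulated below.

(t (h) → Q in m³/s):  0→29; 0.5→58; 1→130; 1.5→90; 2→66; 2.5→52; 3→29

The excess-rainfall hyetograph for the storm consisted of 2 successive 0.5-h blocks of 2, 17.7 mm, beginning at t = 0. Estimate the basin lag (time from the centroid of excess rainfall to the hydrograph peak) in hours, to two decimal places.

Centroid of excess rainfall: t_c = Σ P_i·t̄_i / ΣP_i = 0.6992 h (block centres at 0.25, 0.75 h).
Hydrograph peak occurs at t = 1 h, so basin lag t_L = 1 − 0.6992 = 0.30 h.

t_L ≈ 0.30 h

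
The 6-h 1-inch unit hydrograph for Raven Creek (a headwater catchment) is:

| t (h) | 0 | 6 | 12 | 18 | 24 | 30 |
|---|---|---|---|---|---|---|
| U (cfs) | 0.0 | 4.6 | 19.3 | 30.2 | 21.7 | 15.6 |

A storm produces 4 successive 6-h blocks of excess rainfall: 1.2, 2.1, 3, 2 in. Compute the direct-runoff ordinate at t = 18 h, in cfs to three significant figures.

Q ≈ 90.6 cfs

By discrete convolution, Q_j = Σ (P_i / 1 in) · U_{j−i}.
At t = 18 h (j=3): Q = (1.2/1)·30.2 + (2.1/1)·19.3 + (3/1)·4.6 + (2/1)·0.0 = 90.6 cfs.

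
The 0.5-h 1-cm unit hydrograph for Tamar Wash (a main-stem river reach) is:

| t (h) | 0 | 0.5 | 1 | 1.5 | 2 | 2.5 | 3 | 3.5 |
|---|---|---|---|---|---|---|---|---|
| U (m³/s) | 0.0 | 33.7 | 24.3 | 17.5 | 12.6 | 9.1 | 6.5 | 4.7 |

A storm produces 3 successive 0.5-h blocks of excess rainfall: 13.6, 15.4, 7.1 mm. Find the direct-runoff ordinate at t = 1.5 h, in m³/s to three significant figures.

By discrete convolution, Q_j = Σ (P_i / 10 mm) · U_{j−i}.
At t = 1.5 h (j=3): Q = (13.6/10)·17.5 + (15.4/10)·24.3 + (7.1/10)·33.7 = 85.1 m³/s.

Q ≈ 85.1 m³/s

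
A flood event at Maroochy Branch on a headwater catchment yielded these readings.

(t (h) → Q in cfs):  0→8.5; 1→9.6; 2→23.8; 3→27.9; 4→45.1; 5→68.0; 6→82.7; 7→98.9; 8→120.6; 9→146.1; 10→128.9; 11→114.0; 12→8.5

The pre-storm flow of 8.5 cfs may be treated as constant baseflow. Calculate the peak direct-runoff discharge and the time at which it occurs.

Q_p = 137.6 cfs at t = 9 h

Subtracting baseflow gives direct-runoff ordinates: 0.0, 1.1, 15.3, 19.4, 36.6, 59.5, 74.2, 90.4, 112.1, 137.6, 120.4, 105.5, 0.0 cfs.
The maximum is 137.6 cfs, occurring at the reading for t = 9 h.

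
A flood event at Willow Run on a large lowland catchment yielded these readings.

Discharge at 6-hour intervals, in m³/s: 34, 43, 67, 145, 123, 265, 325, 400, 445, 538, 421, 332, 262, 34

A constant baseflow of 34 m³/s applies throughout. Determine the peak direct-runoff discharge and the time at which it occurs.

Q_p = 504.0 m³/s at t = 54 h

Subtracting baseflow gives direct-runoff ordinates: 0.0, 9.0, 33.0, 111.0, 89.0, 231.0, 291.0, 366.0, 411.0, 504.0, 387.0, 298.0, 228.0, 0.0 m³/s.
The maximum is 504.0 m³/s, occurring at the reading for t = 54 h.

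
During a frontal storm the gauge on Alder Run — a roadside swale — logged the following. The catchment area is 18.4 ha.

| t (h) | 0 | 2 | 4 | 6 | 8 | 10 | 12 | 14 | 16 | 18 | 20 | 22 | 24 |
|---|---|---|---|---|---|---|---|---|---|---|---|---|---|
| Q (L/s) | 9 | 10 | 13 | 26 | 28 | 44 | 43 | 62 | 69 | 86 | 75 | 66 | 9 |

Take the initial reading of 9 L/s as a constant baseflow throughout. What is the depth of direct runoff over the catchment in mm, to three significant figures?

d ≈ 16.6 mm

Direct runoff: 0.0, 1.0, 4.0, 17.0, 19.0, 35.0, 34.0, 53.0, 60.0, 77.0, 66.0, 57.0, 0.0 L/s; ΣQ_DR = 423.0 L/s.
V = ΣQ_DR · Δt = 423.0 × 7200 s = 3.046 × 10^6 L.
Over A = 18.4 ha, depth = V / A = 16.6 mm.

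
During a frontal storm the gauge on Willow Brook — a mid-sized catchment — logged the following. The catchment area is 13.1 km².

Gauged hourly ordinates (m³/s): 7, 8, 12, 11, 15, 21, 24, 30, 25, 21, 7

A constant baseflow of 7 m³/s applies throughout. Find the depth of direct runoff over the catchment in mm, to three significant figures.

Direct runoff: 0.0, 1.0, 5.0, 4.0, 8.0, 14.0, 17.0, 23.0, 18.0, 14.0, 0.0 m³/s; ΣQ_DR = 104.0 m³/s.
V = ΣQ_DR · Δt = 104.0 × 3600 s = 3.744 × 10^5 m³.
Over A = 13.1 km², depth = V / A = 28.6 mm.

d ≈ 28.6 mm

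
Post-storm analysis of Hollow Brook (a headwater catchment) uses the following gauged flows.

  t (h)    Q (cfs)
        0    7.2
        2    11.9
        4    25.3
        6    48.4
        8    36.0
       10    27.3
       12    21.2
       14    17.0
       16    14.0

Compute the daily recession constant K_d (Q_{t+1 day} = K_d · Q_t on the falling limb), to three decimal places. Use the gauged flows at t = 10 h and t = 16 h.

K_d ≈ 0.069

Between t = 10 h and t = 16 h the flow falls from 27.3 to 14.0 cfs over 3×2 h = 6 h.
Per-interval ratio K = (14.0/27.3)^(1/3) = 0.8004; K_d = K^(24/2) = 0.069.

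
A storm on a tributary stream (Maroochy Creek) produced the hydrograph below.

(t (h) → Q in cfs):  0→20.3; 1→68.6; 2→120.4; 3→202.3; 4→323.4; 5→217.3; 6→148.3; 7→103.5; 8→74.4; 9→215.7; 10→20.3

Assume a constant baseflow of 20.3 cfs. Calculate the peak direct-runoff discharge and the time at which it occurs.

Q_p = 303.1 cfs at t = 4 h

Subtracting baseflow gives direct-runoff ordinates: 0.0, 48.3, 100.1, 182.0, 303.1, 197.0, 128.0, 83.2, 54.1, 195.4, 0.0 cfs.
The maximum is 303.1 cfs, occurring at the reading for t = 4 h.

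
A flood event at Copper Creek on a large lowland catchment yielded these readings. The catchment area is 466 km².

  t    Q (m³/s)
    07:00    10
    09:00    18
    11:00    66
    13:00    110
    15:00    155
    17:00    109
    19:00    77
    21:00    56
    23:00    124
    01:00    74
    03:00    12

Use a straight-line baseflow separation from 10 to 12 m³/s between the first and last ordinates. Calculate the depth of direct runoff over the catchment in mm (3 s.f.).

Direct runoff: 0.00, 7.80, 55.60, 99.40, 144.20, 98.00, 65.80, 44.60, 112.40, 62.20, 0.00 m³/s; ΣQ_DR = 690.0 m³/s.
V = ΣQ_DR · Δt = 690.0 × 7200 s = 4.968 × 10^6 m³.
Over A = 466 km², depth = V / A = 10.7 mm.

d ≈ 10.7 mm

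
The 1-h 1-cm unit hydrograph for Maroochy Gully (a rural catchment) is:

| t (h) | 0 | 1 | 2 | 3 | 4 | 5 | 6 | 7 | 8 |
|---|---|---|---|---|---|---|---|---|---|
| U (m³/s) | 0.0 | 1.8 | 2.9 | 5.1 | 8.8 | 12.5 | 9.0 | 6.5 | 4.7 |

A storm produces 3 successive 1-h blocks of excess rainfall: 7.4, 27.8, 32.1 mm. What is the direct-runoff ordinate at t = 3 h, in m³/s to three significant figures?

Q ≈ 17.6 m³/s

By discrete convolution, Q_j = Σ (P_i / 10 mm) · U_{j−i}.
At t = 3 h (j=3): Q = (7.4/10)·5.1 + (27.8/10)·2.9 + (32.1/10)·1.8 = 17.6 m³/s.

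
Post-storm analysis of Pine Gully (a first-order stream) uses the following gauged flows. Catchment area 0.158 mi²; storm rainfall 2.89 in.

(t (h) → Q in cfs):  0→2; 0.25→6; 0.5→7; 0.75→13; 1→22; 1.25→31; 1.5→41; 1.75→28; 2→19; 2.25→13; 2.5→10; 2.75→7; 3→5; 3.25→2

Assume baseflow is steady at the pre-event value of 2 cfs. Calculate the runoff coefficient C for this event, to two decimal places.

ΣQ_DR = 178.0 cfs; V = ΣQ_DR·Δt = 1.602 × 10^5 ft³.
Runoff depth d = V / A = 0.4364 in.
C = d / P = 0.4364 / 2.89 = 0.15.

C ≈ 0.15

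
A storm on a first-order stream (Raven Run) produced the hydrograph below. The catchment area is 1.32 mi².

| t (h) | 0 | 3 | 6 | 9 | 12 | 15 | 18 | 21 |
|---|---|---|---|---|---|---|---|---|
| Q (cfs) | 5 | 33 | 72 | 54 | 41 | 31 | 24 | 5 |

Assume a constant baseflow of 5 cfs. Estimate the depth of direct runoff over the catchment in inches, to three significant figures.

d ≈ 0.792 in

Direct runoff: 0.0, 28.0, 67.0, 49.0, 36.0, 26.0, 19.0, 0.0 cfs; ΣQ_DR = 225.0 cfs.
V = ΣQ_DR · Δt = 225.0 × 10800 s = 2.430 × 10^6 ft³.
Over A = 1.32 mi², depth = V / A = 0.792 in.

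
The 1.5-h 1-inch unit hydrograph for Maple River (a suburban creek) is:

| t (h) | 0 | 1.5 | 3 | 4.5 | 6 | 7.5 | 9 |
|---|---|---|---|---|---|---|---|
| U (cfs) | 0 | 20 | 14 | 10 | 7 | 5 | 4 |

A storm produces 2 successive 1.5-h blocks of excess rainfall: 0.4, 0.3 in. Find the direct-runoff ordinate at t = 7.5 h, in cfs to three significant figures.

Q ≈ 4.10 cfs

By discrete convolution, Q_j = Σ (P_i / 1 in) · U_{j−i}.
At t = 7.5 h (j=5): Q = (0.4/1)·5 + (0.3/1)·7 = 4.10 cfs.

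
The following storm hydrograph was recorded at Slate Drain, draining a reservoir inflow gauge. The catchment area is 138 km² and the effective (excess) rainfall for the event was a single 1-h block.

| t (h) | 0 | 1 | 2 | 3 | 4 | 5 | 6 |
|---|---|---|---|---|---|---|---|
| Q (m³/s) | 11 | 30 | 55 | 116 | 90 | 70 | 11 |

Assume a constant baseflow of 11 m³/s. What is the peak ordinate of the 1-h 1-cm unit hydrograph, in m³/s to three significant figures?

Direct runoff: 0.0, 19.0, 44.0, 105.0, 79.0, 59.0, 0.0 m³/s; ΣQ_DR = 306.0 m³/s, peak = 105.0 m³/s.
Runoff depth d = ΣQ_DR·Δt / A = 306.0 × 3600 / (138 km²) = 7.983 mm.
The 1-cm UH is the DRH scaled by (10 mm)/d, so U_p = 105.0 × 10/7.983 = 132 m³/s.

U_p ≈ 132 m³/s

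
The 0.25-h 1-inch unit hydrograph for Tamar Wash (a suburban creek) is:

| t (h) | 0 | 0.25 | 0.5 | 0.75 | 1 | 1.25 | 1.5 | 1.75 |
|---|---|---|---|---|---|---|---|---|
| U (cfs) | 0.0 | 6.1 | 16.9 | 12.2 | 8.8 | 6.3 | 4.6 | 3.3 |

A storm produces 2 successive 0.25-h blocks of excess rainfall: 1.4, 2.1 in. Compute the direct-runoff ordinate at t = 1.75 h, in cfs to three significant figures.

By discrete convolution, Q_j = Σ (P_i / 1 in) · U_{j−i}.
At t = 1.75 h (j=7): Q = (1.4/1)·3.3 + (2.1/1)·4.6 = 14.3 cfs.

Q ≈ 14.3 cfs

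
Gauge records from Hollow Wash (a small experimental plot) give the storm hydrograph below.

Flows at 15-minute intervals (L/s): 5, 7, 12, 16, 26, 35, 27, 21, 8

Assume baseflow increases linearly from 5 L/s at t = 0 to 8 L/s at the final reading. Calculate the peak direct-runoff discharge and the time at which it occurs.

Q_p = 28.12 L/s at t = 1.25 h

Subtracting baseflow gives direct-runoff ordinates: 0.00, 1.62, 6.25, 9.88, 19.50, 28.12, 19.75, 13.38, 0.00 L/s.
The maximum is 28.12 L/s, occurring at the reading for t = 1.25 h.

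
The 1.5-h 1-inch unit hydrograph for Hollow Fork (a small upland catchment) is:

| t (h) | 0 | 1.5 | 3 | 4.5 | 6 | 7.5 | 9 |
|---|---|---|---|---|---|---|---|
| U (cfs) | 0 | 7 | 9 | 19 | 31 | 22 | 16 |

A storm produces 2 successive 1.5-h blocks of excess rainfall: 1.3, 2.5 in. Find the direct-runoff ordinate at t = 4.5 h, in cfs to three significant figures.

Q ≈ 47.2 cfs

By discrete convolution, Q_j = Σ (P_i / 1 in) · U_{j−i}.
At t = 4.5 h (j=3): Q = (1.3/1)·19 + (2.5/1)·9 = 47.2 cfs.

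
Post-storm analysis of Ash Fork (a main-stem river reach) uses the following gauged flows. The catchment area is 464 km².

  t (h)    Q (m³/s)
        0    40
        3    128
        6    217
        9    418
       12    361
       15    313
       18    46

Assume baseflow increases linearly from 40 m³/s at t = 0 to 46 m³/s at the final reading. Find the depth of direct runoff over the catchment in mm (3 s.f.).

Direct runoff: 0.00, 87.00, 175.00, 375.00, 317.00, 268.00, 0.00 m³/s; ΣQ_DR = 1222 m³/s.
V = ΣQ_DR · Δt = 1222 × 10800 s = 1.320 × 10^7 m³.
Over A = 464 km², depth = V / A = 28.4 mm.

d ≈ 28.4 mm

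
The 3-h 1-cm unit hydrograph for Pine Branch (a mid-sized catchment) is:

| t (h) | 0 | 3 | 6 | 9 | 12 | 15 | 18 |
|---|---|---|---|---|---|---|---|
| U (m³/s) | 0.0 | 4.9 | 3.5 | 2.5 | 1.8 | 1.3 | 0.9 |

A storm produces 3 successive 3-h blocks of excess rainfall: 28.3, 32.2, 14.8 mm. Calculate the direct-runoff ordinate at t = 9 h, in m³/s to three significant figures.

By discrete convolution, Q_j = Σ (P_i / 10 mm) · U_{j−i}.
At t = 9 h (j=3): Q = (28.3/10)·2.5 + (32.2/10)·3.5 + (14.8/10)·4.9 = 25.6 m³/s.

Q ≈ 25.6 m³/s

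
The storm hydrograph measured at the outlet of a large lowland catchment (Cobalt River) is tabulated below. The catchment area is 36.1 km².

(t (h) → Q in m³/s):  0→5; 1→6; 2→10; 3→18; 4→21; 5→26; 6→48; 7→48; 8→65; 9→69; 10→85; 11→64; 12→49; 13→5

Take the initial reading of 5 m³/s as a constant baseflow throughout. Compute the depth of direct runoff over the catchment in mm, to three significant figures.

Direct runoff: 0.0, 1.0, 5.0, 13.0, 16.0, 21.0, 43.0, 43.0, 60.0, 64.0, 80.0, 59.0, 44.0, 0.0 m³/s; ΣQ_DR = 449.0 m³/s.
V = ΣQ_DR · Δt = 449.0 × 3600 s = 1.616 × 10^6 m³.
Over A = 36.1 km², depth = V / A = 44.8 mm.

d ≈ 44.8 mm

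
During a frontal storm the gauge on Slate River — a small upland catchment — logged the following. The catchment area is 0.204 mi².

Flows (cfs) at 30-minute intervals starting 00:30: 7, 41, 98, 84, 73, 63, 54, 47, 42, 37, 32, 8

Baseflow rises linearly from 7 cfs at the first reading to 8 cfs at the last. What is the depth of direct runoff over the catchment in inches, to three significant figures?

d ≈ 1.88 in

Direct runoff: 0.00, 33.91, 90.82, 76.73, 65.64, 55.55, 46.45, 39.36, 34.27, 29.18, 24.09, 0.00 cfs; ΣQ_DR = 496.0 cfs.
V = ΣQ_DR · Δt = 496.0 × 1800 s = 8.928 × 10^5 ft³.
Over A = 0.204 mi², depth = V / A = 1.88 in.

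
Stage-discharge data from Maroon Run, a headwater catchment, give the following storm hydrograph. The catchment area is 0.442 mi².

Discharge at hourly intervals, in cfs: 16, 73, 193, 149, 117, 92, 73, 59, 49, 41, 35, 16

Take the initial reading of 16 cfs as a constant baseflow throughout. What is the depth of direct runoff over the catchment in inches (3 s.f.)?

d ≈ 2.53 in

Direct runoff: 0.0, 57.0, 177.0, 133.0, 101.0, 76.0, 57.0, 43.0, 33.0, 25.0, 19.0, 0.0 cfs; ΣQ_DR = 721.0 cfs.
V = ΣQ_DR · Δt = 721.0 × 3600 s = 2.596 × 10^6 ft³.
Over A = 0.442 mi², depth = V / A = 2.53 in.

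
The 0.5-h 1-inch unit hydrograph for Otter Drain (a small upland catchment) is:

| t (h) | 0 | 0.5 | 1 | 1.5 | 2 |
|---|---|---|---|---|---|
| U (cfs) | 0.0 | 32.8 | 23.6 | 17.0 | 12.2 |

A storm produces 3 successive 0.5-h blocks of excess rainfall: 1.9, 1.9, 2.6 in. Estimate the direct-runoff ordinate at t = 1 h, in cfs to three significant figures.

Q ≈ 107 cfs

By discrete convolution, Q_j = Σ (P_i / 1 in) · U_{j−i}.
At t = 1 h (j=2): Q = (1.9/1)·23.6 + (1.9/1)·32.8 + (2.6/1)·0.0 = 107 cfs.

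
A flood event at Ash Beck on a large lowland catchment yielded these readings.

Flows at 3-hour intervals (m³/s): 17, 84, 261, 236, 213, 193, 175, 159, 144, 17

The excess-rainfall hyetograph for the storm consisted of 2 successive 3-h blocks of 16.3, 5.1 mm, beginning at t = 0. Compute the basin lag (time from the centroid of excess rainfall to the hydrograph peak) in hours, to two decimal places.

Centroid of excess rainfall: t_c = Σ P_i·t̄_i / ΣP_i = 2.2150 h (block centres at 1.5, 4.5 h).
Hydrograph peak occurs at t = 6 h, so basin lag t_L = 6 − 2.2150 = 3.79 h.

t_L ≈ 3.79 h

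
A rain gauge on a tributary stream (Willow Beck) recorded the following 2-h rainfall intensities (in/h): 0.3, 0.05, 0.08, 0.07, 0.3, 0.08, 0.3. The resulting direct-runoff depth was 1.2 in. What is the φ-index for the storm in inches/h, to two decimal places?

φ ≈ 0.10 in/h

Only the 3 blocks with intensity above φ contribute runoff: 0.3, 0.3, 0.3 in/h.
Σ(I−φ)·Δt = d  ⇒  (0.3+0.3+0.3 − 3φ)·2 = 1.2
φ = (0.9000 − 1.2/2) / 3 = 0.10 in/h.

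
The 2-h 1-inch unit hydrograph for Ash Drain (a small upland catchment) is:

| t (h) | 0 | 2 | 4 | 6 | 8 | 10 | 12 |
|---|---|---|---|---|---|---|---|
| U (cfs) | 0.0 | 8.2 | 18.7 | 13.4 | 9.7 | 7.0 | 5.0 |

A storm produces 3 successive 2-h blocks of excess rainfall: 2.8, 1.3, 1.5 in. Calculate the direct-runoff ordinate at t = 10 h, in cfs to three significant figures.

Q ≈ 52.3 cfs

By discrete convolution, Q_j = Σ (P_i / 1 in) · U_{j−i}.
At t = 10 h (j=5): Q = (2.8/1)·7.0 + (1.3/1)·9.7 + (1.5/1)·13.4 = 52.3 cfs.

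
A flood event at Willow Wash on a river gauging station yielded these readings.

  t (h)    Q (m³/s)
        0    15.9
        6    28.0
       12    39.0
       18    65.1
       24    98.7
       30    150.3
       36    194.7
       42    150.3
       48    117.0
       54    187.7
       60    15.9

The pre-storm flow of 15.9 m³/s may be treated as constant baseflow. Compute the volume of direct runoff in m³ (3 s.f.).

Direct-runoff ordinates (Q − Q_b): 0.0, 12.1, 23.1, 49.2, 82.8, 134.4, 178.8, 134.4, 101.1, 171.8, 0.0 m³/s.
ΣQ_DR = 887.7 m³/s.
With Δt = 6 h = 21600 s, V = ΣQ_DR · Δt = 887.7 × 21600 = 1.92 × 10^7 m³.

V ≈ 1.92 × 10^7 m³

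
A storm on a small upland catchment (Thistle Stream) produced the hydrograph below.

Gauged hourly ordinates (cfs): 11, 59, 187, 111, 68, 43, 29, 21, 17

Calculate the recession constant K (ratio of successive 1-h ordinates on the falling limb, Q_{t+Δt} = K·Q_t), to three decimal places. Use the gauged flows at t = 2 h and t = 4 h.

Using the recession-limb readings at t = 2 h and t = 4 h: Q falls from 187 to 68 cfs over 2 intervals.
K = (Q₂/Q₁)^(1/2) = (68/187)^(1/2) = 0.603.

K ≈ 0.603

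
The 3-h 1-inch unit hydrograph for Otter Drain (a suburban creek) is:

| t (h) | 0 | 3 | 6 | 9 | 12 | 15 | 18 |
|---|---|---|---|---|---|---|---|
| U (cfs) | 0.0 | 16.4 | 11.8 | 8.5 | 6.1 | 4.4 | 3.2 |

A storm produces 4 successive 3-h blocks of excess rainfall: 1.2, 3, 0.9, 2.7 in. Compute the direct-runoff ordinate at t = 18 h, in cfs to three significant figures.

By discrete convolution, Q_j = Σ (P_i / 1 in) · U_{j−i}.
At t = 18 h (j=6): Q = (1.2/1)·3.2 + (3/1)·4.4 + (0.9/1)·6.1 + (2.7/1)·8.5 = 45.5 cfs.

Q ≈ 45.5 cfs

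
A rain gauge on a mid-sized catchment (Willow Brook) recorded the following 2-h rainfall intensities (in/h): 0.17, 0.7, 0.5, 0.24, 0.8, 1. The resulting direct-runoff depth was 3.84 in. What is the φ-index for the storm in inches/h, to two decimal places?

φ ≈ 0.27 in/h

Only the 4 blocks with intensity above φ contribute runoff: 0.7, 0.5, 0.8, 1 in/h.
Σ(I−φ)·Δt = d  ⇒  (0.7+0.5+0.8+1 − 4φ)·2 = 3.84
φ = (3.000 − 3.84/2) / 4 = 0.27 in/h.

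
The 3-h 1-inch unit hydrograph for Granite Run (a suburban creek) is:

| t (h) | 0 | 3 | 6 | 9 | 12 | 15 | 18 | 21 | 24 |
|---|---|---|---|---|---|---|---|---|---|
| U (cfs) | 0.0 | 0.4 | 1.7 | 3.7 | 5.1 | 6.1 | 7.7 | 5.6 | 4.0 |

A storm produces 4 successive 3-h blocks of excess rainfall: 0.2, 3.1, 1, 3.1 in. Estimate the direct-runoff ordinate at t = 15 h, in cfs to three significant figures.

By discrete convolution, Q_j = Σ (P_i / 1 in) · U_{j−i}.
At t = 15 h (j=5): Q = (0.2/1)·6.1 + (3.1/1)·5.1 + (1/1)·3.7 + (3.1/1)·1.7 = 26.0 cfs.

Q ≈ 26.0 cfs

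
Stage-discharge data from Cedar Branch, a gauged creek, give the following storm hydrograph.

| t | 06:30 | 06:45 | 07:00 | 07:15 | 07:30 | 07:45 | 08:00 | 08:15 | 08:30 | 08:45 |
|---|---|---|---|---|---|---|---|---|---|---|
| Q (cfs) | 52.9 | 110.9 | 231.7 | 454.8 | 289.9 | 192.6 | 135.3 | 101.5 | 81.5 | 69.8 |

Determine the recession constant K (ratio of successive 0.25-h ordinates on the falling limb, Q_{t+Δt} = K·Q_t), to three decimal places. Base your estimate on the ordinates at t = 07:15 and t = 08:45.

Using the recession-limb readings at t = 07:15 and t = 08:45: Q falls from 454.8 to 69.8 cfs over 6 intervals.
K = (Q₂/Q₁)^(1/6) = (69.8/454.8)^(1/6) = 0.732.

K ≈ 0.732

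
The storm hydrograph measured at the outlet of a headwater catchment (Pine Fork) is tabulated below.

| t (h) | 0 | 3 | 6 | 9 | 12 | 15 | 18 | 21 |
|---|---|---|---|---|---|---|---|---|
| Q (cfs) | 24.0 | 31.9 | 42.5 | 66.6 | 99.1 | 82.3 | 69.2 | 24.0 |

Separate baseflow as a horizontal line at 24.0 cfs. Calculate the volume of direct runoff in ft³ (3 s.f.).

Direct-runoff ordinates (Q − Q_b): 0.0, 7.9, 18.5, 42.6, 75.1, 58.3, 45.2, 0.0 cfs.
ΣQ_DR = 247.6 cfs.
With Δt = 3 h = 10800 s, V = ΣQ_DR · Δt = 247.6 × 10800 = 2.67 × 10^6 ft³.

V ≈ 2.67 × 10^6 ft³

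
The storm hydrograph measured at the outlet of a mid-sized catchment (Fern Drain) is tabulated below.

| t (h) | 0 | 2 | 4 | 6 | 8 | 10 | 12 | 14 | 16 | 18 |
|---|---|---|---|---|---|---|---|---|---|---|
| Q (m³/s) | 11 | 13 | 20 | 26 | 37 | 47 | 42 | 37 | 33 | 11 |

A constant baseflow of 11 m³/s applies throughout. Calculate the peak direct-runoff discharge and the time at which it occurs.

Q_p = 36.0 m³/s at t = 10 h

Subtracting baseflow gives direct-runoff ordinates: 0.0, 2.0, 9.0, 15.0, 26.0, 36.0, 31.0, 26.0, 22.0, 0.0 m³/s.
The maximum is 36.0 m³/s, occurring at the reading for t = 10 h.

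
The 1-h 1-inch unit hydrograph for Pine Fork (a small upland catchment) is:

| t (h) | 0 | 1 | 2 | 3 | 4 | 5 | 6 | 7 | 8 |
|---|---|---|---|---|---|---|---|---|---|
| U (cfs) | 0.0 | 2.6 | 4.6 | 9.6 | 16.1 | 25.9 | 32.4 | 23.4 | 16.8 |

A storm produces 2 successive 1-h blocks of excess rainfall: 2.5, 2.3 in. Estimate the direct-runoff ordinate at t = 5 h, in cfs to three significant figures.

Q ≈ 102 cfs

By discrete convolution, Q_j = Σ (P_i / 1 in) · U_{j−i}.
At t = 5 h (j=5): Q = (2.5/1)·25.9 + (2.3/1)·16.1 = 102 cfs.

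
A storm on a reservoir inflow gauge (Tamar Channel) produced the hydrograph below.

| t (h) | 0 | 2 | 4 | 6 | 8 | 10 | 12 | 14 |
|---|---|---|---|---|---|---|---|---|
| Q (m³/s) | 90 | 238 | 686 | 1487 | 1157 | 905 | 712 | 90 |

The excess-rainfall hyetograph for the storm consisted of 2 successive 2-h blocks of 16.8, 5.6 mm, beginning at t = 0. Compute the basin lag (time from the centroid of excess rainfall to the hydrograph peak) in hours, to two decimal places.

Centroid of excess rainfall: t_c = Σ P_i·t̄_i / ΣP_i = 1.5000 h (block centres at 1, 3 h).
Hydrograph peak occurs at t = 6 h, so basin lag t_L = 6 − 1.5000 = 4.50 h.

t_L ≈ 4.50 h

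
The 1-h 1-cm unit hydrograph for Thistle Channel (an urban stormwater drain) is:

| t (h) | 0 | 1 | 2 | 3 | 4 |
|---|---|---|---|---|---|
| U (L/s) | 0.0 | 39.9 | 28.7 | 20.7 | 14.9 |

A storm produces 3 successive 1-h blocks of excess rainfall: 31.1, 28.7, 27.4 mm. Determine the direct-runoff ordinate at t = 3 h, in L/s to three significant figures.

Q ≈ 256 L/s

By discrete convolution, Q_j = Σ (P_i / 10 mm) · U_{j−i}.
At t = 3 h (j=3): Q = (31.1/10)·20.7 + (28.7/10)·28.7 + (27.4/10)·39.9 = 256 L/s.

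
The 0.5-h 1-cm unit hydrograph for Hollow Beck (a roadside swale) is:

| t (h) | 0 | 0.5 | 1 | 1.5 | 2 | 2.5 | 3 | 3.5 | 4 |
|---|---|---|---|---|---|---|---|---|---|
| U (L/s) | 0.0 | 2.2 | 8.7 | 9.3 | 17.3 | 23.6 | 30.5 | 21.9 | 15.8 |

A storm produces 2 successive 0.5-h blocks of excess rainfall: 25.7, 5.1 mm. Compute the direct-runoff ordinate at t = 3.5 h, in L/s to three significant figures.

By discrete convolution, Q_j = Σ (P_i / 10 mm) · U_{j−i}.
At t = 3.5 h (j=7): Q = (25.7/10)·21.9 + (5.1/10)·30.5 = 71.8 L/s.

Q ≈ 71.8 L/s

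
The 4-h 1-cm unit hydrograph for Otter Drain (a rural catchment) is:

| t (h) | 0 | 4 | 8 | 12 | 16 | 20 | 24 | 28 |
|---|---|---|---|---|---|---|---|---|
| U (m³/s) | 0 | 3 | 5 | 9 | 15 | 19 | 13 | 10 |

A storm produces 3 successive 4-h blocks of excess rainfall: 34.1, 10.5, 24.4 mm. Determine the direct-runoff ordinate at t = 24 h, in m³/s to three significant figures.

By discrete convolution, Q_j = Σ (P_i / 10 mm) · U_{j−i}.
At t = 24 h (j=6): Q = (34.1/10)·13 + (10.5/10)·19 + (24.4/10)·15 = 101 m³/s.

Q ≈ 101 m³/s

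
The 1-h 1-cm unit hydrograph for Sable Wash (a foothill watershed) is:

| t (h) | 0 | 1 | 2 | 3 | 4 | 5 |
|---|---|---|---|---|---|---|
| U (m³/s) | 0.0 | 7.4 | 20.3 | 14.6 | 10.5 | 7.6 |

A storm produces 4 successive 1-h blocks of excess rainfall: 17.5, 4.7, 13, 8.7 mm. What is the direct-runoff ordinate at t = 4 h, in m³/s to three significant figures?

Q ≈ 58.1 m³/s

By discrete convolution, Q_j = Σ (P_i / 10 mm) · U_{j−i}.
At t = 4 h (j=4): Q = (17.5/10)·10.5 + (4.7/10)·14.6 + (13/10)·20.3 + (8.7/10)·7.4 = 58.1 m³/s.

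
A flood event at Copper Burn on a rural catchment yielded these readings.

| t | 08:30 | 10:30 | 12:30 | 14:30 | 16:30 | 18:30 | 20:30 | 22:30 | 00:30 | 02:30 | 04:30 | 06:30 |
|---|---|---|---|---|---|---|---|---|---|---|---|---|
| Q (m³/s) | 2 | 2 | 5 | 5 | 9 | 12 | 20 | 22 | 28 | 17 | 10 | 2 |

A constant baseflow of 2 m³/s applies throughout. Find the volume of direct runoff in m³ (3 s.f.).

V ≈ 7.92 × 10^5 m³

Direct-runoff ordinates (Q − Q_b): 0.0, 0.0, 3.0, 3.0, 7.0, 10.0, 18.0, 20.0, 26.0, 15.0, 8.0, 0.0 m³/s.
ΣQ_DR = 110.0 m³/s.
With Δt = 2 h = 7200 s, V = ΣQ_DR · Δt = 110.0 × 7200 = 7.92 × 10^5 m³.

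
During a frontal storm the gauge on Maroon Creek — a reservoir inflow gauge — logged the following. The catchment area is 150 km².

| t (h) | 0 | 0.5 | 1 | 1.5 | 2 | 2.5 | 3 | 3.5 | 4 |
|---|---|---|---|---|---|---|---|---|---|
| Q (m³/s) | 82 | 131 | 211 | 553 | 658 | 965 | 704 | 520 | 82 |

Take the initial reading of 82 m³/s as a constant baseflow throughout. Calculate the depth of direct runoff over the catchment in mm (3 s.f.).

Direct runoff: 0.0, 49.0, 129.0, 471.0, 576.0, 883.0, 622.0, 438.0, 0.0 m³/s; ΣQ_DR = 3168 m³/s.
V = ΣQ_DR · Δt = 3168 × 1800 s = 5.702 × 10^6 m³.
Over A = 150 km², depth = V / A = 38.0 mm.

d ≈ 38.0 mm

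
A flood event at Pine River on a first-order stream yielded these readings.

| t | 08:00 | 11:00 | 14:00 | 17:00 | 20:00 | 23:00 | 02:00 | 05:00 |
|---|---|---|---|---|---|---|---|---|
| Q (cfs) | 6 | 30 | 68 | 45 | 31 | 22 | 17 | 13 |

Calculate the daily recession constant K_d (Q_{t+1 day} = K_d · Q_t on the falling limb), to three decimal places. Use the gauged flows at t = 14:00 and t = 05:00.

K_d ≈ 0.071

Between t = 14:00 and t = 05:00 the flow falls from 68 to 13 cfs over 5×3 h = 15 h.
Per-interval ratio K = (13/68)^(1/5) = 0.7183; K_d = K^(24/3) = 0.071.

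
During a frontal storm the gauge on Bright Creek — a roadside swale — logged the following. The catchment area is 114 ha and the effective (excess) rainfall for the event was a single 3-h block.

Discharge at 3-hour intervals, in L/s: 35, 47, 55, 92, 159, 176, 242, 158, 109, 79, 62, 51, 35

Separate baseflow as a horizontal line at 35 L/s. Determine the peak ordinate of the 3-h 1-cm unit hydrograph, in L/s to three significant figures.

Direct runoff: 0.0, 12.0, 20.0, 57.0, 124.0, 141.0, 207.0, 123.0, 74.0, 44.0, 27.0, 16.0, 0.0 L/s; ΣQ_DR = 845.0 L/s, peak = 207.0 L/s.
Runoff depth d = ΣQ_DR·Δt / A = 845.0 × 10800 / (114 ha) = 8.005 mm.
The 1-cm UH is the DRH scaled by (10 mm)/d, so U_p = 207.0 × 10/8.005 = 259 L/s.

U_p ≈ 259 L/s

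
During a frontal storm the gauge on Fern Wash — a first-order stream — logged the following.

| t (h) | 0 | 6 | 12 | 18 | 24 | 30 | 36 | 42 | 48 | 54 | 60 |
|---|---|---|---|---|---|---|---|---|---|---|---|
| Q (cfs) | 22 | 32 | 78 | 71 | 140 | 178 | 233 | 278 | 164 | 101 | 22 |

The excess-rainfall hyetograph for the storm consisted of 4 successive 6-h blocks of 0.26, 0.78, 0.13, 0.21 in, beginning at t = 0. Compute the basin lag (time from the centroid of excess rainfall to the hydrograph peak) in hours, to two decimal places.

t_L ≈ 31.74 h

Centroid of excess rainfall: t_c = Σ P_i·t̄_i / ΣP_i = 10.2609 h (block centres at 3, 9, 15, 21 h).
Hydrograph peak occurs at t = 42 h, so basin lag t_L = 42 − 10.2609 = 31.74 h.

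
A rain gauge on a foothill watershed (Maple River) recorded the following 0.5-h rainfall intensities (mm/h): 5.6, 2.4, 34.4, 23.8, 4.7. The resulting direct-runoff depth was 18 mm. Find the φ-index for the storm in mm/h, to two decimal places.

φ ≈ 11.10 mm/h

Only the 2 blocks with intensity above φ contribute runoff: 34.4, 23.8 mm/h.
Σ(I−φ)·Δt = d  ⇒  (34.4+23.8 − 2φ)·0.5 = 18
φ = (58.20 − 18/0.5) / 2 = 11.10 mm/h.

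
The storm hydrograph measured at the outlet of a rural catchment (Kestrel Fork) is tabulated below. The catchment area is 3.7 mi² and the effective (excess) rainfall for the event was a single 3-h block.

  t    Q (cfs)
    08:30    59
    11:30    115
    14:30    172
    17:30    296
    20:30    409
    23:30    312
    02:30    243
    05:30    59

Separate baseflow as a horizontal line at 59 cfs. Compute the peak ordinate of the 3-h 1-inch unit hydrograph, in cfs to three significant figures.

Direct runoff: 0.0, 56.0, 113.0, 237.0, 350.0, 253.0, 184.0, 0.0 cfs; ΣQ_DR = 1193 cfs, peak = 350.0 cfs.
Runoff depth d = ΣQ_DR·Δt / A = 1193 × 10800 / (3.7 mi²) = 1.499 in.
The 1-inch UH is the DRH scaled by (1 in)/d, so U_p = 350.0 × 1/1.499 = 234 cfs.

U_p ≈ 234 cfs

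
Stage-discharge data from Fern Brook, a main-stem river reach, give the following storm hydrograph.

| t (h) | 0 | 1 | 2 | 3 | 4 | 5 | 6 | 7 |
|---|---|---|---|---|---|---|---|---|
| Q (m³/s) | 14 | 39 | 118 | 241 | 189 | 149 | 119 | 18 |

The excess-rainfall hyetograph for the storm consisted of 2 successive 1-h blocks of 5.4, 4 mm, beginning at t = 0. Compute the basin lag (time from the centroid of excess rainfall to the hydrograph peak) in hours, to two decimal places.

t_L ≈ 2.07 h

Centroid of excess rainfall: t_c = Σ P_i·t̄_i / ΣP_i = 0.9255 h (block centres at 0.5, 1.5 h).
Hydrograph peak occurs at t = 3 h, so basin lag t_L = 3 − 0.9255 = 2.07 h.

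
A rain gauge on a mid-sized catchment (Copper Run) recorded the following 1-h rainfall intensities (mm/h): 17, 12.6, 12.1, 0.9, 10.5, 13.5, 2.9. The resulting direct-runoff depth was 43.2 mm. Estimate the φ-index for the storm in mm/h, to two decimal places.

Only the 5 blocks with intensity above φ contribute runoff: 17, 12.6, 12.1, 10.5, 13.5 mm/h.
Σ(I−φ)·Δt = d  ⇒  (17+12.6+12.1+10.5+13.5 − 5φ)·1 = 43.2
φ = (65.70 − 43.2/1) / 5 = 4.50 mm/h.

φ ≈ 4.50 mm/h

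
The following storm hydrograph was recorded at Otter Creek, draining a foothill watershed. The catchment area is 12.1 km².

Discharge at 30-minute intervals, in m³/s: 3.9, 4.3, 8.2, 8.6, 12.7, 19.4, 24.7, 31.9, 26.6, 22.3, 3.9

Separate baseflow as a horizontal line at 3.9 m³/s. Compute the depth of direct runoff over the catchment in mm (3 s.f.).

d ≈ 18.4 mm

Direct runoff: 0.0, 0.4, 4.3, 4.7, 8.8, 15.5, 20.8, 28.0, 22.7, 18.4, 0.0 m³/s; ΣQ_DR = 123.6 m³/s.
V = ΣQ_DR · Δt = 123.6 × 1800 s = 2.225 × 10^5 m³.
Over A = 12.1 km², depth = V / A = 18.4 mm.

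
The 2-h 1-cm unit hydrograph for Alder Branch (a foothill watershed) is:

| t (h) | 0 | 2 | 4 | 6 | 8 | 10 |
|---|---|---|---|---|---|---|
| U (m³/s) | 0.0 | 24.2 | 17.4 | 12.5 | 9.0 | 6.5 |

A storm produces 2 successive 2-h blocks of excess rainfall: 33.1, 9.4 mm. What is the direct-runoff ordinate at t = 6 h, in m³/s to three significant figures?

Q ≈ 57.7 m³/s

By discrete convolution, Q_j = Σ (P_i / 10 mm) · U_{j−i}.
At t = 6 h (j=3): Q = (33.1/10)·12.5 + (9.4/10)·17.4 = 57.7 m³/s.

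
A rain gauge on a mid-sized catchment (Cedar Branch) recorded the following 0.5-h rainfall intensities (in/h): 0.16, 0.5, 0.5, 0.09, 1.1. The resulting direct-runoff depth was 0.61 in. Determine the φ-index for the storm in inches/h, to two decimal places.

φ ≈ 0.29 in/h

Only the 3 blocks with intensity above φ contribute runoff: 0.5, 0.5, 1.1 in/h.
Σ(I−φ)·Δt = d  ⇒  (0.5+0.5+1.1 − 3φ)·0.5 = 0.61
φ = (2.100 − 0.61/0.5) / 3 = 0.29 in/h.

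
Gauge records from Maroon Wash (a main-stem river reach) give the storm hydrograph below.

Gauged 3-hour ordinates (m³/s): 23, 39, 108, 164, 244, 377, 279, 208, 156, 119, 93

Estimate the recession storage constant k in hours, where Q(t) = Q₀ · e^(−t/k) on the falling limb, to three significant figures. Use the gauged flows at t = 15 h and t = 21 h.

k ≈ 10.1 h

On the falling limb, Q drops from 377 to 208 m³/s between t = 15 h and t = 21 h (Δt = 6 h).
k = −Δt / ln(Q₂/Q₁) = −6 / ln(208/377) = 10.1 h.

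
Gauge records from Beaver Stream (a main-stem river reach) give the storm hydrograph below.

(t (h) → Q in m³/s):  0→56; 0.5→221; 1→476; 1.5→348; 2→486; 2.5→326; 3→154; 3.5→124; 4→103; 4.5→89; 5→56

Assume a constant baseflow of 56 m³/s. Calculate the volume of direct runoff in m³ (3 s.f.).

Direct-runoff ordinates (Q − Q_b): 0.0, 165.0, 420.0, 292.0, 430.0, 270.0, 98.0, 68.0, 47.0, 33.0, 0.0 m³/s.
ΣQ_DR = 1823 m³/s.
With Δt = 0.5 h = 1800 s, V = ΣQ_DR · Δt = 1823 × 1800 = 3.28 × 10^6 m³.

V ≈ 3.28 × 10^6 m³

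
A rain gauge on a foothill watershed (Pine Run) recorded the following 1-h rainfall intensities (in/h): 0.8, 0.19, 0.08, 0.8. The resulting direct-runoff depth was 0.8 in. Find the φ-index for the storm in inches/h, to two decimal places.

φ ≈ 0.40 in/h

Only the 2 blocks with intensity above φ contribute runoff: 0.8, 0.8 in/h.
Σ(I−φ)·Δt = d  ⇒  (0.8+0.8 − 2φ)·1 = 0.8
φ = (1.600 − 0.8/1) / 2 = 0.40 in/h.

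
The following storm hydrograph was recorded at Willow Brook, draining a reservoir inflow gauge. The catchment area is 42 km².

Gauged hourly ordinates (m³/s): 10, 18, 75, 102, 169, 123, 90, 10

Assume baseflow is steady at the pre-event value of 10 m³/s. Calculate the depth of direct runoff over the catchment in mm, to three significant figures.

d ≈ 44.3 mm

Direct runoff: 0.0, 8.0, 65.0, 92.0, 159.0, 113.0, 80.0, 0.0 m³/s; ΣQ_DR = 517.0 m³/s.
V = ΣQ_DR · Δt = 517.0 × 3600 s = 1.861 × 10^6 m³.
Over A = 42 km², depth = V / A = 44.3 mm.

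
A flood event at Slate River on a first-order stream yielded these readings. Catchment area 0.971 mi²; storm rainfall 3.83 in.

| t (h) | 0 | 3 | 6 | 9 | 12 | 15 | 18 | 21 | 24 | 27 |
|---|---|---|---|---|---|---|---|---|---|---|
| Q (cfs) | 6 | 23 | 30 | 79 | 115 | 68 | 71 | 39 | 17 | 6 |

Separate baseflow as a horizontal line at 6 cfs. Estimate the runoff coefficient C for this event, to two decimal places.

ΣQ_DR = 394.0 cfs; V = ΣQ_DR·Δt = 4.255 × 10^6 ft³.
Runoff depth d = V / A = 1.886 in.
C = d / P = 1.886 / 3.83 = 0.49.

C ≈ 0.49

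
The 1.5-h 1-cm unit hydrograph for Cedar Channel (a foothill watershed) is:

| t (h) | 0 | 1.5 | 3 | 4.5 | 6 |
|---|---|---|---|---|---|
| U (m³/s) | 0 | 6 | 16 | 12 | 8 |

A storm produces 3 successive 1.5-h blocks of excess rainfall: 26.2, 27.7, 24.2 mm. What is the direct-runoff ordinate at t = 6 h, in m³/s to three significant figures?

Q ≈ 92.9 m³/s

By discrete convolution, Q_j = Σ (P_i / 10 mm) · U_{j−i}.
At t = 6 h (j=4): Q = (26.2/10)·8 + (27.7/10)·12 + (24.2/10)·16 = 92.9 m³/s.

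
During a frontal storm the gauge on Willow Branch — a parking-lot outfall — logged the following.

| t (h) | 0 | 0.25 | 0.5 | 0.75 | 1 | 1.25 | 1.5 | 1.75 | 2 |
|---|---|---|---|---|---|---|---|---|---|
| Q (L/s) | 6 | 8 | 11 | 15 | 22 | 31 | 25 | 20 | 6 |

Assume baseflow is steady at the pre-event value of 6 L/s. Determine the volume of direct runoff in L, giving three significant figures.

Direct-runoff ordinates (Q − Q_b): 0.0, 2.0, 5.0, 9.0, 16.0, 25.0, 19.0, 14.0, 0.0 L/s.
ΣQ_DR = 90.00 L/s.
With Δt = 0.25 h = 900 s, V = ΣQ_DR · Δt = 90.00 × 900 = 81000 L.

V ≈ 81000 L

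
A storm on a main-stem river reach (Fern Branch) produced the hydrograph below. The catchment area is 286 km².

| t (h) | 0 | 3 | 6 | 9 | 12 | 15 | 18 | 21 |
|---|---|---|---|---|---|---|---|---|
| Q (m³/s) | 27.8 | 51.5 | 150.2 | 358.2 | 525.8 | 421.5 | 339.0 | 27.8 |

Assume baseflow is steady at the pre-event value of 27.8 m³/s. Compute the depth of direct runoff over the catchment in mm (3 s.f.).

d ≈ 63.4 mm

Direct runoff: 0.0, 23.7, 122.4, 330.4, 498.0, 393.7, 311.2, 0.0 m³/s; ΣQ_DR = 1679 m³/s.
V = ΣQ_DR · Δt = 1679 × 10800 s = 1.814 × 10^7 m³.
Over A = 286 km², depth = V / A = 63.4 mm.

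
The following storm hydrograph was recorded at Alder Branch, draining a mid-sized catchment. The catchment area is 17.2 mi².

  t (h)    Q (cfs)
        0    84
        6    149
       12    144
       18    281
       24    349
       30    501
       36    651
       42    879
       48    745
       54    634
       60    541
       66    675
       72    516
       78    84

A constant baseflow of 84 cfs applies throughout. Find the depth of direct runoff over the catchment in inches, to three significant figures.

d ≈ 2.73 in

Direct runoff: 0.0, 65.0, 60.0, 197.0, 265.0, 417.0, 567.0, 795.0, 661.0, 550.0, 457.0, 591.0, 432.0, 0.0 cfs; ΣQ_DR = 5057 cfs.
V = ΣQ_DR · Δt = 5057 × 21600 s = 1.092 × 10^8 ft³.
Over A = 17.2 mi², depth = V / A = 2.73 in.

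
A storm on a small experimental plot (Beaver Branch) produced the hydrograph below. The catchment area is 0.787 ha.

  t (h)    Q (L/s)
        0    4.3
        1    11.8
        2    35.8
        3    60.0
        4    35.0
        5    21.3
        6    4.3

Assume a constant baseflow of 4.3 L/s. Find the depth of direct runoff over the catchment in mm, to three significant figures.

d ≈ 65.1 mm

Direct runoff: 0.0, 7.5, 31.5, 55.7, 30.7, 17.0, 0.0 L/s; ΣQ_DR = 142.4 L/s.
V = ΣQ_DR · Δt = 142.4 × 3600 s = 5.126 × 10^5 L.
Over A = 0.787 ha, depth = V / A = 65.1 mm.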